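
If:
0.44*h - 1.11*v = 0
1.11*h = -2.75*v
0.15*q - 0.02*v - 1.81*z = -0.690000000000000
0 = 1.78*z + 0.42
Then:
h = 0.00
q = -7.45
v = 0.00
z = -0.24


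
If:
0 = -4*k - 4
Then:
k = -1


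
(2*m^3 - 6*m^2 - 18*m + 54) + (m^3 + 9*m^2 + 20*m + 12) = 3*m^3 + 3*m^2 + 2*m + 66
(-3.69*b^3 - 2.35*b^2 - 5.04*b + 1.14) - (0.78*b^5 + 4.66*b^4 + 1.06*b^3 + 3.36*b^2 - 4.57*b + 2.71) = -0.78*b^5 - 4.66*b^4 - 4.75*b^3 - 5.71*b^2 - 0.47*b - 1.57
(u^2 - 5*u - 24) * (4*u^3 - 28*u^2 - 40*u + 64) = 4*u^5 - 48*u^4 + 4*u^3 + 936*u^2 + 640*u - 1536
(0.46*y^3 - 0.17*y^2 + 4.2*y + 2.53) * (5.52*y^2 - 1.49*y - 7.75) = 2.5392*y^5 - 1.6238*y^4 + 19.8723*y^3 + 9.0251*y^2 - 36.3197*y - 19.6075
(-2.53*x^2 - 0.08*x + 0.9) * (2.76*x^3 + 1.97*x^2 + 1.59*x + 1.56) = -6.9828*x^5 - 5.2049*x^4 - 1.6963*x^3 - 2.301*x^2 + 1.3062*x + 1.404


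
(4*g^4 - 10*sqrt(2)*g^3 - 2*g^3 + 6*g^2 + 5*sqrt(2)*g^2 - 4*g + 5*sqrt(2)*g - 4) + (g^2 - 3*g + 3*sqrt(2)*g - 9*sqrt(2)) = 4*g^4 - 10*sqrt(2)*g^3 - 2*g^3 + 7*g^2 + 5*sqrt(2)*g^2 - 7*g + 8*sqrt(2)*g - 9*sqrt(2) - 4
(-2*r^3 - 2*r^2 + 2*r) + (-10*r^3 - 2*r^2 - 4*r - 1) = -12*r^3 - 4*r^2 - 2*r - 1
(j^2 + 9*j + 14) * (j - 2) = j^3 + 7*j^2 - 4*j - 28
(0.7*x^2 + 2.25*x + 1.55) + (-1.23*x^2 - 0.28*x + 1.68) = -0.53*x^2 + 1.97*x + 3.23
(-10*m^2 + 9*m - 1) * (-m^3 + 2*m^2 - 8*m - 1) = 10*m^5 - 29*m^4 + 99*m^3 - 64*m^2 - m + 1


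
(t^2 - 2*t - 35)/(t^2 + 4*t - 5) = (t - 7)/(t - 1)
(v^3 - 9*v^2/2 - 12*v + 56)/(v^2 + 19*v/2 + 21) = (v^2 - 8*v + 16)/(v + 6)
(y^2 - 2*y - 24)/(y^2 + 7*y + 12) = (y - 6)/(y + 3)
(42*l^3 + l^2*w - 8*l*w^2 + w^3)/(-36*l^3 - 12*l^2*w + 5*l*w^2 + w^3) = (-7*l + w)/(6*l + w)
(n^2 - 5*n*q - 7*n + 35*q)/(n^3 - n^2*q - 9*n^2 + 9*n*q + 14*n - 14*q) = (-n + 5*q)/(-n^2 + n*q + 2*n - 2*q)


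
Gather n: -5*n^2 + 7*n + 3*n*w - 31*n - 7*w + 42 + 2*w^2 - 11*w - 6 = -5*n^2 + n*(3*w - 24) + 2*w^2 - 18*w + 36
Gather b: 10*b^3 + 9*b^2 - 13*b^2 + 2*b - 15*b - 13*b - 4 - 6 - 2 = 10*b^3 - 4*b^2 - 26*b - 12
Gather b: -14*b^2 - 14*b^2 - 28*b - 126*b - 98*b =-28*b^2 - 252*b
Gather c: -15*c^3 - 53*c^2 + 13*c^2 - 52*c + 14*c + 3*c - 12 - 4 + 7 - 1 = -15*c^3 - 40*c^2 - 35*c - 10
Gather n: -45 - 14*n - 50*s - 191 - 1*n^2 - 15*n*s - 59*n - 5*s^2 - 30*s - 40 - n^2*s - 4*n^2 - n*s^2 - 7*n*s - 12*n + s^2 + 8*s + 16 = n^2*(-s - 5) + n*(-s^2 - 22*s - 85) - 4*s^2 - 72*s - 260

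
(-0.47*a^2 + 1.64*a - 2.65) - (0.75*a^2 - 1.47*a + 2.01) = -1.22*a^2 + 3.11*a - 4.66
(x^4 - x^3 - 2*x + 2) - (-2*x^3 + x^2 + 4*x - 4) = x^4 + x^3 - x^2 - 6*x + 6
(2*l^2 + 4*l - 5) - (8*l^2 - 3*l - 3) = -6*l^2 + 7*l - 2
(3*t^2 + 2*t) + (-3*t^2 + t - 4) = 3*t - 4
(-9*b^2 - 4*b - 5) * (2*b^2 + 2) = -18*b^4 - 8*b^3 - 28*b^2 - 8*b - 10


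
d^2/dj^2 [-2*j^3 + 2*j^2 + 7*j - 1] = 4 - 12*j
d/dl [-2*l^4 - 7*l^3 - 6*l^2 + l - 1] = -8*l^3 - 21*l^2 - 12*l + 1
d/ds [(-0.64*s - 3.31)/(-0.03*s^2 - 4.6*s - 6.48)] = (0.0192*s^2 + 2.944*s - (0.06*s + 4.6)*(0.64*s + 3.31) + 4.1472)/(0.03*s^2 + 4.6*s + 6.48)^2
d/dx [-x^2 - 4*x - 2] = -2*x - 4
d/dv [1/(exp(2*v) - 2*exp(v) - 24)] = 2*(1 - exp(v))*exp(v)/(-exp(2*v) + 2*exp(v) + 24)^2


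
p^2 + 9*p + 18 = (p + 3)*(p + 6)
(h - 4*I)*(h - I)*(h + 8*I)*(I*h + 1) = I*h^4 - 2*h^3 + 39*I*h^2 + 68*h - 32*I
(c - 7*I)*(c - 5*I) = c^2 - 12*I*c - 35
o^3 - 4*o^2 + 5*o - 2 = (o - 2)*(o - 1)^2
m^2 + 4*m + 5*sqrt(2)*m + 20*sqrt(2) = (m + 4)*(m + 5*sqrt(2))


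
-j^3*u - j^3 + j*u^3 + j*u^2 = (-j + u)*(j + u)*(j*u + j)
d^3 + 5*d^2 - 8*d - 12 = (d - 2)*(d + 1)*(d + 6)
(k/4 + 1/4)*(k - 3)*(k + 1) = k^3/4 - k^2/4 - 5*k/4 - 3/4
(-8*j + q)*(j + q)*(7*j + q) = -56*j^3 - 57*j^2*q + q^3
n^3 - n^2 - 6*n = n*(n - 3)*(n + 2)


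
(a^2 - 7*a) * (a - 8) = a^3 - 15*a^2 + 56*a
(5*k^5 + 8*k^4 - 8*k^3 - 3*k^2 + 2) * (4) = 20*k^5 + 32*k^4 - 32*k^3 - 12*k^2 + 8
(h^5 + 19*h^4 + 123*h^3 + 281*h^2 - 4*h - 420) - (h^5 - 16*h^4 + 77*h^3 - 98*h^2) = 35*h^4 + 46*h^3 + 379*h^2 - 4*h - 420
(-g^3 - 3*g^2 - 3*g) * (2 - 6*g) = 6*g^4 + 16*g^3 + 12*g^2 - 6*g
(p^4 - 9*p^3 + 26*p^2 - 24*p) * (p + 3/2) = p^5 - 15*p^4/2 + 25*p^3/2 + 15*p^2 - 36*p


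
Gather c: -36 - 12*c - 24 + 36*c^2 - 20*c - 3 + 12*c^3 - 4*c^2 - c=12*c^3 + 32*c^2 - 33*c - 63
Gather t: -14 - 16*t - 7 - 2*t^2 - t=-2*t^2 - 17*t - 21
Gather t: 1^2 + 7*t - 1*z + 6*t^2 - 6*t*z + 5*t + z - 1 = 6*t^2 + t*(12 - 6*z)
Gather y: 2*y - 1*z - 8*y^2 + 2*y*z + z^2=-8*y^2 + y*(2*z + 2) + z^2 - z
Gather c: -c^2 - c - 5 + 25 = -c^2 - c + 20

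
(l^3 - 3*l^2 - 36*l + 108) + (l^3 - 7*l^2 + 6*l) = 2*l^3 - 10*l^2 - 30*l + 108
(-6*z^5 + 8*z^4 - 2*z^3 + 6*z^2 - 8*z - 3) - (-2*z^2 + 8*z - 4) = -6*z^5 + 8*z^4 - 2*z^3 + 8*z^2 - 16*z + 1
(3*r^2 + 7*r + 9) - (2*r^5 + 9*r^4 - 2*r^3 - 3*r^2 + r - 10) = -2*r^5 - 9*r^4 + 2*r^3 + 6*r^2 + 6*r + 19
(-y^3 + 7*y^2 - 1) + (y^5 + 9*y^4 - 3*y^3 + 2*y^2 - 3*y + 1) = y^5 + 9*y^4 - 4*y^3 + 9*y^2 - 3*y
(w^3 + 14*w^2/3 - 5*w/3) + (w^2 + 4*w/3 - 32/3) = w^3 + 17*w^2/3 - w/3 - 32/3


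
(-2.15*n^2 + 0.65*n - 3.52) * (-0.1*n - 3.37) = 0.215*n^3 + 7.1805*n^2 - 1.8385*n + 11.8624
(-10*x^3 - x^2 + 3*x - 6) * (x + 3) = -10*x^4 - 31*x^3 + 3*x - 18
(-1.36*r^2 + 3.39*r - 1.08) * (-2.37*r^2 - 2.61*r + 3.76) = 3.2232*r^4 - 4.4847*r^3 - 11.4019*r^2 + 15.5652*r - 4.0608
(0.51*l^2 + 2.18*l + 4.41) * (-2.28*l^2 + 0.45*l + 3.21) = -1.1628*l^4 - 4.7409*l^3 - 7.4367*l^2 + 8.9823*l + 14.1561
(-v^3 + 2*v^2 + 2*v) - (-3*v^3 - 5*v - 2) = 2*v^3 + 2*v^2 + 7*v + 2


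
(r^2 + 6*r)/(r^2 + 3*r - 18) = r/(r - 3)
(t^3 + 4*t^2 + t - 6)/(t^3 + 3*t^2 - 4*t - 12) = (t - 1)/(t - 2)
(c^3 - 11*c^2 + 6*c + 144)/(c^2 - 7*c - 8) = (c^2 - 3*c - 18)/(c + 1)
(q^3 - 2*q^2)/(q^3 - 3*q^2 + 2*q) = q/(q - 1)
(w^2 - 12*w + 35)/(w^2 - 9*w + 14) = (w - 5)/(w - 2)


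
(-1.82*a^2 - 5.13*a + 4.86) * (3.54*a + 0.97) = -6.4428*a^3 - 19.9256*a^2 + 12.2283*a + 4.7142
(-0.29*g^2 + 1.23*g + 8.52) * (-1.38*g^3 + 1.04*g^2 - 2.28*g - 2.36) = 0.4002*g^5 - 1.999*g^4 - 9.8172*g^3 + 6.7408*g^2 - 22.3284*g - 20.1072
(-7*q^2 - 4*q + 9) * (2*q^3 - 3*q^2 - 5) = -14*q^5 + 13*q^4 + 30*q^3 + 8*q^2 + 20*q - 45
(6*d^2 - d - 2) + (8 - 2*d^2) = 4*d^2 - d + 6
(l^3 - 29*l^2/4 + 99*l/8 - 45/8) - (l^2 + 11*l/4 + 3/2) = l^3 - 33*l^2/4 + 77*l/8 - 57/8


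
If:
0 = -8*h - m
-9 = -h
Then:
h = 9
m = -72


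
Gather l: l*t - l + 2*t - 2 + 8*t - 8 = l*(t - 1) + 10*t - 10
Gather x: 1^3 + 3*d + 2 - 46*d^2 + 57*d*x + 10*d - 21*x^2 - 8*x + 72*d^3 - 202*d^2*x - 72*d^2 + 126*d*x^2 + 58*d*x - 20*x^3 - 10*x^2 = 72*d^3 - 118*d^2 + 13*d - 20*x^3 + x^2*(126*d - 31) + x*(-202*d^2 + 115*d - 8) + 3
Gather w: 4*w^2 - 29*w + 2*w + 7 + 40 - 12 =4*w^2 - 27*w + 35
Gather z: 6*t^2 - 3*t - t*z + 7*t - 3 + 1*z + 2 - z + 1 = 6*t^2 - t*z + 4*t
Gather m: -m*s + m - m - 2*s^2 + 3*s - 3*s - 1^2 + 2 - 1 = -m*s - 2*s^2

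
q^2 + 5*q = q*(q + 5)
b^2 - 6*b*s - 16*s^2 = (b - 8*s)*(b + 2*s)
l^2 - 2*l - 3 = (l - 3)*(l + 1)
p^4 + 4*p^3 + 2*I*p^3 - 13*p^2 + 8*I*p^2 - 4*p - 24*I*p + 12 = (p - 2)*(p + 6)*(p + I)^2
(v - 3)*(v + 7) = v^2 + 4*v - 21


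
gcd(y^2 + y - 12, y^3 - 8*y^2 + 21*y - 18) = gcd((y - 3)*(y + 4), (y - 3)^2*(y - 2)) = y - 3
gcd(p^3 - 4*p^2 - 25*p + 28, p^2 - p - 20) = p + 4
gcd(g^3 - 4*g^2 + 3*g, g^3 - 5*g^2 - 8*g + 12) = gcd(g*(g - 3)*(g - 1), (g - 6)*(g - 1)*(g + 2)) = g - 1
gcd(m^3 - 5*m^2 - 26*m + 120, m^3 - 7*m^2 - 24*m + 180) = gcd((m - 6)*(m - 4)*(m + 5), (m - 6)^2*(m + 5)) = m^2 - m - 30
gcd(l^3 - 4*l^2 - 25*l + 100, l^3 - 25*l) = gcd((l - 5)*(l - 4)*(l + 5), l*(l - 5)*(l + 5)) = l^2 - 25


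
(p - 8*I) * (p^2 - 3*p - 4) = p^3 - 3*p^2 - 8*I*p^2 - 4*p + 24*I*p + 32*I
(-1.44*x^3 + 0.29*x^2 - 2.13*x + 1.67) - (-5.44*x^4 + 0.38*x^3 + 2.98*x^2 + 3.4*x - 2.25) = 5.44*x^4 - 1.82*x^3 - 2.69*x^2 - 5.53*x + 3.92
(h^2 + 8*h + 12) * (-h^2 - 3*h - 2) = -h^4 - 11*h^3 - 38*h^2 - 52*h - 24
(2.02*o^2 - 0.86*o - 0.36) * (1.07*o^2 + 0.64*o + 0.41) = 2.1614*o^4 + 0.3726*o^3 - 0.1074*o^2 - 0.583*o - 0.1476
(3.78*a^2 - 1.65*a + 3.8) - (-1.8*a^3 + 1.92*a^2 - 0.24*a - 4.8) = 1.8*a^3 + 1.86*a^2 - 1.41*a + 8.6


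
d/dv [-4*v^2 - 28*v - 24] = -8*v - 28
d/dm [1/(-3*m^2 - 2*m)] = 2*(3*m + 1)/(m^2*(3*m + 2)^2)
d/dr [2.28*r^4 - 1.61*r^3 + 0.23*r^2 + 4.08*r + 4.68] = 9.12*r^3 - 4.83*r^2 + 0.46*r + 4.08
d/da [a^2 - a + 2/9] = 2*a - 1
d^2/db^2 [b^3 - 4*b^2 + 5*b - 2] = 6*b - 8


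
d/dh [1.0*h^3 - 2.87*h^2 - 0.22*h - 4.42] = 3.0*h^2 - 5.74*h - 0.22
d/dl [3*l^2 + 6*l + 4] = 6*l + 6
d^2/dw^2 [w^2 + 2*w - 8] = 2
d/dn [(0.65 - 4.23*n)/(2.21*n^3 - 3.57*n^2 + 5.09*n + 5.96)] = (18.6966*n^3 - 19.4106*n^2 + 4.641*n - 28.5193)/(4.8841*n^6 - 15.7794*n^5 + 35.2427*n^4 - 9.9994*n^3 - 16.6463*n^2 + 60.6728*n + 35.5216)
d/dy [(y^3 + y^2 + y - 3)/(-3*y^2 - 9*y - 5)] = (-3*y^4 - 18*y^3 - 21*y^2 - 28*y - 32)/(9*y^4 + 54*y^3 + 111*y^2 + 90*y + 25)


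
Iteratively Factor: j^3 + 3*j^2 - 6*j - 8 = (j + 4)*(j^2 - j - 2) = (j - 2)*(j + 4)*(j + 1)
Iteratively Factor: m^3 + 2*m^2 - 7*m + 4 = (m + 4)*(m^2 - 2*m + 1) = (m - 1)*(m + 4)*(m - 1)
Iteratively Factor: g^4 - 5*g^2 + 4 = (g - 2)*(g^3 + 2*g^2 - g - 2) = (g - 2)*(g + 1)*(g^2 + g - 2) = (g - 2)*(g - 1)*(g + 1)*(g + 2)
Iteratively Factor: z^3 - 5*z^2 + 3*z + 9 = (z - 3)*(z^2 - 2*z - 3) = (z - 3)^2*(z + 1)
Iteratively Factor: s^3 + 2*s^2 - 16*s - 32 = (s + 4)*(s^2 - 2*s - 8) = (s + 2)*(s + 4)*(s - 4)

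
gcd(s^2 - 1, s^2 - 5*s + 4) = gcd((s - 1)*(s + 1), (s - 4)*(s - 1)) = s - 1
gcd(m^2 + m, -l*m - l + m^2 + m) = m + 1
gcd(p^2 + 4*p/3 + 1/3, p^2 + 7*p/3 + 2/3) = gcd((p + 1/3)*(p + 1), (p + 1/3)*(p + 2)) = p + 1/3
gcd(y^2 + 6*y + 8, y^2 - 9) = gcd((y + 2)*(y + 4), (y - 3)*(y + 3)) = 1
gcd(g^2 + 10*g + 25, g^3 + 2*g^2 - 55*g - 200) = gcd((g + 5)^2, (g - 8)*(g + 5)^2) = g^2 + 10*g + 25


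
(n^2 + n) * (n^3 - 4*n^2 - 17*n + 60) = n^5 - 3*n^4 - 21*n^3 + 43*n^2 + 60*n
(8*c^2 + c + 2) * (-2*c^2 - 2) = -16*c^4 - 2*c^3 - 20*c^2 - 2*c - 4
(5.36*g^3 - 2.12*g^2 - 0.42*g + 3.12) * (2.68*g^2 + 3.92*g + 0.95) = 14.3648*g^5 + 15.3296*g^4 - 4.344*g^3 + 4.7012*g^2 + 11.8314*g + 2.964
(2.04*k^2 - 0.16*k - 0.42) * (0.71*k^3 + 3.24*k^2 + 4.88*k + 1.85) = 1.4484*k^5 + 6.496*k^4 + 9.1386*k^3 + 1.6324*k^2 - 2.3456*k - 0.777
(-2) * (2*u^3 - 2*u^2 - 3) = -4*u^3 + 4*u^2 + 6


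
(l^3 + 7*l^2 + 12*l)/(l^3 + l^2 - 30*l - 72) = l/(l - 6)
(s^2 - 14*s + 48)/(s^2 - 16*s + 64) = (s - 6)/(s - 8)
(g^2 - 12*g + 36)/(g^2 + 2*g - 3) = (g^2 - 12*g + 36)/(g^2 + 2*g - 3)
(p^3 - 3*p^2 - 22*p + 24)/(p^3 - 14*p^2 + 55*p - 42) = (p + 4)/(p - 7)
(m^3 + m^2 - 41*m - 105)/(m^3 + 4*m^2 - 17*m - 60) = (m - 7)/(m - 4)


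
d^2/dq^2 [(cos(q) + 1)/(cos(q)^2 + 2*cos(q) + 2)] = (-2*(1 - cos(q)^2)^2 - cos(q)^5 + 8*cos(q)^3 + 10*cos(q)^2 - 2)/(cos(q)^2 + 2*cos(q) + 2)^3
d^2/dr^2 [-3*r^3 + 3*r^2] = 6 - 18*r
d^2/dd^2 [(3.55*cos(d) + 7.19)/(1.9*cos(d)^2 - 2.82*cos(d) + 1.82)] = (-0.066615779706578*cos(d)^5 - 0.63855348212436*cos(d)^4 + 1.11684786699345*cos(d)^3 + 0.934558254861291*cos(d)^2 - 1.83731001806514*cos(d) + 0.525365717017935)/(0.0356535158992953*cos(d)^6 - 0.158751970793704*cos(d)^5 + 0.338078291814947*cos(d)^4 - 0.42070591528787*cos(d)^3 + 0.323843416370107*cos(d)^2 - 0.145664827716639*cos(d) + 0.0313368778302933)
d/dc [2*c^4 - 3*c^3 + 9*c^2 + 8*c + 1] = 8*c^3 - 9*c^2 + 18*c + 8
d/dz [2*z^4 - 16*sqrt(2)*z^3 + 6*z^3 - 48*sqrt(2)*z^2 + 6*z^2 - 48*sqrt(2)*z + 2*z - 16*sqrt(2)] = 8*z^3 - 48*sqrt(2)*z^2 + 18*z^2 - 96*sqrt(2)*z + 12*z - 48*sqrt(2) + 2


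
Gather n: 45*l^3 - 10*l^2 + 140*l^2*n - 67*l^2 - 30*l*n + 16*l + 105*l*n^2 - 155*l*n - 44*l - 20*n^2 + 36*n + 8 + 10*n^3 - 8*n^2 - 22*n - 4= 45*l^3 - 77*l^2 - 28*l + 10*n^3 + n^2*(105*l - 28) + n*(140*l^2 - 185*l + 14) + 4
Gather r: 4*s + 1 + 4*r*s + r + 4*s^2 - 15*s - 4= r*(4*s + 1) + 4*s^2 - 11*s - 3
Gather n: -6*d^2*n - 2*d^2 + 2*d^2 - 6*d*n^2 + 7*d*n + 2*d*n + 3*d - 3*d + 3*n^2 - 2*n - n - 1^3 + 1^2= n^2*(3 - 6*d) + n*(-6*d^2 + 9*d - 3)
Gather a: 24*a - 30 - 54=24*a - 84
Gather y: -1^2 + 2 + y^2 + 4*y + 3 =y^2 + 4*y + 4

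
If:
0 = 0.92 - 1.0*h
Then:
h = 0.92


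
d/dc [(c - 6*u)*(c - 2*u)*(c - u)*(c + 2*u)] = 4*c^3 - 21*c^2*u + 4*c*u^2 + 28*u^3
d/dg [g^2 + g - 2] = 2*g + 1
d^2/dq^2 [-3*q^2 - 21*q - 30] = -6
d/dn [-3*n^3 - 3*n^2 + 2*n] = -9*n^2 - 6*n + 2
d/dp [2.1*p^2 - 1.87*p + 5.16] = 4.2*p - 1.87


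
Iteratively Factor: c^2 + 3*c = (c)*(c + 3)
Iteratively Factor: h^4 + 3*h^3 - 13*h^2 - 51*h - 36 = (h - 4)*(h^3 + 7*h^2 + 15*h + 9) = (h - 4)*(h + 3)*(h^2 + 4*h + 3) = (h - 4)*(h + 3)^2*(h + 1)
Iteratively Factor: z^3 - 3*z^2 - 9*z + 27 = (z - 3)*(z^2 - 9) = (z - 3)*(z + 3)*(z - 3)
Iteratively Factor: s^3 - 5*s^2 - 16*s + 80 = (s - 4)*(s^2 - s - 20) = (s - 4)*(s + 4)*(s - 5)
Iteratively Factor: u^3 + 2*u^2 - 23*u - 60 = (u - 5)*(u^2 + 7*u + 12) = (u - 5)*(u + 4)*(u + 3)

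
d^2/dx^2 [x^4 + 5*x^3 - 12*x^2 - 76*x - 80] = 12*x^2 + 30*x - 24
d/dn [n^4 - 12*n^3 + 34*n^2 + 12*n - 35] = 4*n^3 - 36*n^2 + 68*n + 12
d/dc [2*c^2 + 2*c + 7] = 4*c + 2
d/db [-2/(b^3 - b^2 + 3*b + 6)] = 2*(3*b^2 - 2*b + 3)/(b^3 - b^2 + 3*b + 6)^2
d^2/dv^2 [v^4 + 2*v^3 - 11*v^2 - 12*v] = 12*v^2 + 12*v - 22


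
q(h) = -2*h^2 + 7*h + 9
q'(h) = 7 - 4*h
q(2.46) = 14.12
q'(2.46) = -2.84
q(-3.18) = -33.48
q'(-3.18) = 19.72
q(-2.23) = -16.56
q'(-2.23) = 15.92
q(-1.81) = -10.22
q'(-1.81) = 14.24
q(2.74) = 13.16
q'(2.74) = -3.96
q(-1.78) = -9.80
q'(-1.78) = 14.12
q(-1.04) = -0.44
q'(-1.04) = 11.16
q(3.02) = 11.90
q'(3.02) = -5.08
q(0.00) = 9.00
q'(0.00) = 7.00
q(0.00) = 9.00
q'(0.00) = 7.00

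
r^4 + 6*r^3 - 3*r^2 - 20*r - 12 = (r - 2)*(r + 1)^2*(r + 6)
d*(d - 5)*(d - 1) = d^3 - 6*d^2 + 5*d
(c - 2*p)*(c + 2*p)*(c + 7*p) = c^3 + 7*c^2*p - 4*c*p^2 - 28*p^3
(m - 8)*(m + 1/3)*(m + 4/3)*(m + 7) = m^4 + 2*m^3/3 - 515*m^2/9 - 844*m/9 - 224/9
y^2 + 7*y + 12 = (y + 3)*(y + 4)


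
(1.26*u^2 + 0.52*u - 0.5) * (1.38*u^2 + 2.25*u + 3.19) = 1.7388*u^4 + 3.5526*u^3 + 4.4994*u^2 + 0.5338*u - 1.595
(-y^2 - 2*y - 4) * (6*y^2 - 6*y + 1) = -6*y^4 - 6*y^3 - 13*y^2 + 22*y - 4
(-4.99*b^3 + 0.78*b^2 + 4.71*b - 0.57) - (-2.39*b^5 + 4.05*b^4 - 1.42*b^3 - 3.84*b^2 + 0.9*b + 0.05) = 2.39*b^5 - 4.05*b^4 - 3.57*b^3 + 4.62*b^2 + 3.81*b - 0.62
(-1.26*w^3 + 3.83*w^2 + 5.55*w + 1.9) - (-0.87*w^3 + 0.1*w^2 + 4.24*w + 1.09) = -0.39*w^3 + 3.73*w^2 + 1.31*w + 0.81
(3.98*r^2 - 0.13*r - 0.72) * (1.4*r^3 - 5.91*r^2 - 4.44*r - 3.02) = 5.572*r^5 - 23.7038*r^4 - 17.9109*r^3 - 7.1872*r^2 + 3.5894*r + 2.1744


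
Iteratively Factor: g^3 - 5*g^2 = (g)*(g^2 - 5*g) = g*(g - 5)*(g)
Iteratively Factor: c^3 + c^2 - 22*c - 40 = (c - 5)*(c^2 + 6*c + 8) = (c - 5)*(c + 4)*(c + 2)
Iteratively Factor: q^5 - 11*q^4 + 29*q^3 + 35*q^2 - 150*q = (q + 2)*(q^4 - 13*q^3 + 55*q^2 - 75*q) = (q - 5)*(q + 2)*(q^3 - 8*q^2 + 15*q) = (q - 5)*(q - 3)*(q + 2)*(q^2 - 5*q) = (q - 5)^2*(q - 3)*(q + 2)*(q)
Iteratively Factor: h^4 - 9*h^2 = (h)*(h^3 - 9*h) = h*(h - 3)*(h^2 + 3*h) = h^2*(h - 3)*(h + 3)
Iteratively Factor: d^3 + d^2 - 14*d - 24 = (d - 4)*(d^2 + 5*d + 6) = (d - 4)*(d + 3)*(d + 2)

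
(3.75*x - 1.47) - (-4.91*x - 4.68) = 8.66*x + 3.21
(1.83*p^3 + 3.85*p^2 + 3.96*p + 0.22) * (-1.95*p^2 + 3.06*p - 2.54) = -3.5685*p^5 - 1.9077*p^4 - 0.589199999999999*p^3 + 1.9096*p^2 - 9.3852*p - 0.5588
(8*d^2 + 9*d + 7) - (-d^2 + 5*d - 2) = 9*d^2 + 4*d + 9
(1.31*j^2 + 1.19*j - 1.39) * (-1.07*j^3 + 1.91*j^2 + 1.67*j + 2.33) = -1.4017*j^5 + 1.2288*j^4 + 5.9479*j^3 + 2.3847*j^2 + 0.4514*j - 3.2387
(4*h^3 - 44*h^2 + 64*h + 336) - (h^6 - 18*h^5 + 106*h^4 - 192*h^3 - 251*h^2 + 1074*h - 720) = -h^6 + 18*h^5 - 106*h^4 + 196*h^3 + 207*h^2 - 1010*h + 1056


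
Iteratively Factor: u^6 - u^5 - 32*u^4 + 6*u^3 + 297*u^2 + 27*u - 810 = (u - 2)*(u^5 + u^4 - 30*u^3 - 54*u^2 + 189*u + 405) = (u - 2)*(u + 3)*(u^4 - 2*u^3 - 24*u^2 + 18*u + 135) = (u - 3)*(u - 2)*(u + 3)*(u^3 + u^2 - 21*u - 45) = (u - 3)*(u - 2)*(u + 3)^2*(u^2 - 2*u - 15) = (u - 3)*(u - 2)*(u + 3)^3*(u - 5)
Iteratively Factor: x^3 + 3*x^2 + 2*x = (x + 1)*(x^2 + 2*x) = (x + 1)*(x + 2)*(x)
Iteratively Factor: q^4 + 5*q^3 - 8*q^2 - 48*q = (q + 4)*(q^3 + q^2 - 12*q) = (q - 3)*(q + 4)*(q^2 + 4*q) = q*(q - 3)*(q + 4)*(q + 4)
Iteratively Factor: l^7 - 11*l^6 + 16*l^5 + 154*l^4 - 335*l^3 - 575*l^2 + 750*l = (l - 1)*(l^6 - 10*l^5 + 6*l^4 + 160*l^3 - 175*l^2 - 750*l) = l*(l - 1)*(l^5 - 10*l^4 + 6*l^3 + 160*l^2 - 175*l - 750) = l*(l - 1)*(l + 3)*(l^4 - 13*l^3 + 45*l^2 + 25*l - 250) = l*(l - 5)*(l - 1)*(l + 3)*(l^3 - 8*l^2 + 5*l + 50) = l*(l - 5)*(l - 1)*(l + 2)*(l + 3)*(l^2 - 10*l + 25) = l*(l - 5)^2*(l - 1)*(l + 2)*(l + 3)*(l - 5)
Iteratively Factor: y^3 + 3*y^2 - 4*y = (y)*(y^2 + 3*y - 4) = y*(y + 4)*(y - 1)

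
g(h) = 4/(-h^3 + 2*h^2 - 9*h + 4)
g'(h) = 4*(3*h^2 - 4*h + 9)/(-h^3 + 2*h^2 - 9*h + 4)^2 = 4*(3*h^2 - 4*h + 9)/(h^3 - 2*h^2 + 9*h - 4)^2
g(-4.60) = 0.02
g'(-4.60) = 0.01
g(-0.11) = 0.80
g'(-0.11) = 1.51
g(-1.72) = 0.13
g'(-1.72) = 0.11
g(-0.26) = 0.62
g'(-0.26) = 0.97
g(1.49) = -0.48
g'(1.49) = 0.57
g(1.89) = -0.32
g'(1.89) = 0.31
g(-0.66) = 0.36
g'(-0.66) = 0.42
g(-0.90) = 0.28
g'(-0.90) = 0.29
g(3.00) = -0.12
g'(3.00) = 0.09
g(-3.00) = 0.05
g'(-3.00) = 0.03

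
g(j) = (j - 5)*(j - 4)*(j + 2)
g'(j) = (j - 5)*(j - 4) + (j - 5)*(j + 2) + (j - 4)*(j + 2)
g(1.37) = 32.17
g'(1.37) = -11.55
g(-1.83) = 6.77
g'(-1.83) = 37.67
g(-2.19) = -8.46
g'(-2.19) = 47.05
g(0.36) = 39.86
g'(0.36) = -2.65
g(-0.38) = 38.17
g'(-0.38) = 7.75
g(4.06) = -0.34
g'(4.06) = -5.39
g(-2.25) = -11.33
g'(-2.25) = 48.69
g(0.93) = 36.61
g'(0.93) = -8.43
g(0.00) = 40.00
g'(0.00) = 2.00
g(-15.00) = -4940.00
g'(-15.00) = 887.00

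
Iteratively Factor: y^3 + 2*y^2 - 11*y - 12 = (y + 4)*(y^2 - 2*y - 3) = (y + 1)*(y + 4)*(y - 3)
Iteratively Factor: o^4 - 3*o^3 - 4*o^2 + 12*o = (o - 2)*(o^3 - o^2 - 6*o) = (o - 3)*(o - 2)*(o^2 + 2*o) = o*(o - 3)*(o - 2)*(o + 2)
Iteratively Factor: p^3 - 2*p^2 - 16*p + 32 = (p + 4)*(p^2 - 6*p + 8) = (p - 2)*(p + 4)*(p - 4)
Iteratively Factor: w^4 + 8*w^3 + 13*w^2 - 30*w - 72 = (w + 3)*(w^3 + 5*w^2 - 2*w - 24) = (w - 2)*(w + 3)*(w^2 + 7*w + 12) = (w - 2)*(w + 3)*(w + 4)*(w + 3)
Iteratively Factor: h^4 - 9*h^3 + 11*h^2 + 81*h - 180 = (h - 5)*(h^3 - 4*h^2 - 9*h + 36) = (h - 5)*(h - 3)*(h^2 - h - 12) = (h - 5)*(h - 3)*(h + 3)*(h - 4)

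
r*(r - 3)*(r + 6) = r^3 + 3*r^2 - 18*r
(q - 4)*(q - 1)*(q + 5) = q^3 - 21*q + 20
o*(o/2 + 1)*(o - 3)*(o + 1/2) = o^4/2 - o^3/4 - 13*o^2/4 - 3*o/2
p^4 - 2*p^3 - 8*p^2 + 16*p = p*(p - 2)*(p - 2*sqrt(2))*(p + 2*sqrt(2))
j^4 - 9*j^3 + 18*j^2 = j^2*(j - 6)*(j - 3)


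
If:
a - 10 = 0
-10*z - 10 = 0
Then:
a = 10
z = -1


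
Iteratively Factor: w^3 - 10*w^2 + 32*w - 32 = (w - 4)*(w^2 - 6*w + 8) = (w - 4)^2*(w - 2)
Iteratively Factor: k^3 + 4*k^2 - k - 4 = (k + 4)*(k^2 - 1) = (k - 1)*(k + 4)*(k + 1)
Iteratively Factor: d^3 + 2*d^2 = (d)*(d^2 + 2*d) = d*(d + 2)*(d)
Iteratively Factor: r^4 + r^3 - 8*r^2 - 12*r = (r)*(r^3 + r^2 - 8*r - 12) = r*(r - 3)*(r^2 + 4*r + 4) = r*(r - 3)*(r + 2)*(r + 2)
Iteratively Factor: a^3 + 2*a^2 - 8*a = (a - 2)*(a^2 + 4*a) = a*(a - 2)*(a + 4)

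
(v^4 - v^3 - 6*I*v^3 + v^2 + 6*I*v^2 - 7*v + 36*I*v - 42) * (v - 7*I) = v^5 - v^4 - 13*I*v^4 - 41*v^3 + 13*I*v^3 + 35*v^2 + 29*I*v^2 + 210*v + 49*I*v + 294*I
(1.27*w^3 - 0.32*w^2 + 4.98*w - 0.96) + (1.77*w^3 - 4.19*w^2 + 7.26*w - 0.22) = 3.04*w^3 - 4.51*w^2 + 12.24*w - 1.18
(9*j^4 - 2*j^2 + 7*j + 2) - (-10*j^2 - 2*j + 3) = 9*j^4 + 8*j^2 + 9*j - 1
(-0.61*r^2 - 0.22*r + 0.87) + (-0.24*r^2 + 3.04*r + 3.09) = -0.85*r^2 + 2.82*r + 3.96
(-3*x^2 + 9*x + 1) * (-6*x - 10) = 18*x^3 - 24*x^2 - 96*x - 10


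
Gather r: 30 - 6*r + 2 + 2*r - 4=28 - 4*r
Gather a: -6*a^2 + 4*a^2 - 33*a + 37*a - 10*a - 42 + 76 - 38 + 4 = -2*a^2 - 6*a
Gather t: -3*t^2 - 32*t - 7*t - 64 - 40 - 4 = -3*t^2 - 39*t - 108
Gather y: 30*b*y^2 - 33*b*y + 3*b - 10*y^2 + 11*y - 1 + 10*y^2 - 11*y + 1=30*b*y^2 - 33*b*y + 3*b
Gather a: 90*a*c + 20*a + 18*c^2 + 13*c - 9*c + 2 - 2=a*(90*c + 20) + 18*c^2 + 4*c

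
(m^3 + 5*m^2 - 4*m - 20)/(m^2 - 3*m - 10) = (m^2 + 3*m - 10)/(m - 5)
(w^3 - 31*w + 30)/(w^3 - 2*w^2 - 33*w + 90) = (w - 1)/(w - 3)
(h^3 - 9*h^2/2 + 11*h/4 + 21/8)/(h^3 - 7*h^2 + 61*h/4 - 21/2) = (h + 1/2)/(h - 2)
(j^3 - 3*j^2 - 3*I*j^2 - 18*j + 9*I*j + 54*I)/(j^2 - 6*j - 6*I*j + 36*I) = (j^2 + 3*j*(1 - I) - 9*I)/(j - 6*I)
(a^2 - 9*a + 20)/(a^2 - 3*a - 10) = (a - 4)/(a + 2)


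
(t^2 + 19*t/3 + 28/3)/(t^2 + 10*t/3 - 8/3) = (3*t + 7)/(3*t - 2)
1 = 1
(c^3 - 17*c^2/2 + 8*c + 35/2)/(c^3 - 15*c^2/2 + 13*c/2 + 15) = (c - 7)/(c - 6)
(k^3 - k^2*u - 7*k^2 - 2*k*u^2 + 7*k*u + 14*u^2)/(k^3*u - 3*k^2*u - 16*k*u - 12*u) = (-k^3 + k^2*u + 7*k^2 + 2*k*u^2 - 7*k*u - 14*u^2)/(u*(-k^3 + 3*k^2 + 16*k + 12))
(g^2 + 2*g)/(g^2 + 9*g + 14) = g/(g + 7)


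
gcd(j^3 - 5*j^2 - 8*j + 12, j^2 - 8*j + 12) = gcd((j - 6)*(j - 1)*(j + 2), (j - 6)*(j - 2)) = j - 6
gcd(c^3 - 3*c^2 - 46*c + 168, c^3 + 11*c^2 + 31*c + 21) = c + 7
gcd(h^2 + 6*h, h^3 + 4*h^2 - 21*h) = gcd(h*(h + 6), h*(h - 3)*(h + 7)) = h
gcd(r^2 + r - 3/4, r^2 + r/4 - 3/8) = r - 1/2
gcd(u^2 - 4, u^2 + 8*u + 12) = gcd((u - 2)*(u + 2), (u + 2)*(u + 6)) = u + 2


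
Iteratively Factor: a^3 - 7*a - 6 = (a + 1)*(a^2 - a - 6) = (a - 3)*(a + 1)*(a + 2)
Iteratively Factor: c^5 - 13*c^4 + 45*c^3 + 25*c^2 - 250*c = (c - 5)*(c^4 - 8*c^3 + 5*c^2 + 50*c) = (c - 5)^2*(c^3 - 3*c^2 - 10*c) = (c - 5)^2*(c + 2)*(c^2 - 5*c) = (c - 5)^3*(c + 2)*(c)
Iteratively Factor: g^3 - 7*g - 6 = (g + 1)*(g^2 - g - 6) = (g - 3)*(g + 1)*(g + 2)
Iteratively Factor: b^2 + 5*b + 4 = (b + 1)*(b + 4)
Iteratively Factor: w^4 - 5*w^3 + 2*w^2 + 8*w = (w)*(w^3 - 5*w^2 + 2*w + 8) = w*(w - 4)*(w^2 - w - 2) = w*(w - 4)*(w - 2)*(w + 1)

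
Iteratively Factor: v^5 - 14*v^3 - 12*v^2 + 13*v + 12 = (v - 4)*(v^4 + 4*v^3 + 2*v^2 - 4*v - 3) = (v - 4)*(v - 1)*(v^3 + 5*v^2 + 7*v + 3) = (v - 4)*(v - 1)*(v + 3)*(v^2 + 2*v + 1) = (v - 4)*(v - 1)*(v + 1)*(v + 3)*(v + 1)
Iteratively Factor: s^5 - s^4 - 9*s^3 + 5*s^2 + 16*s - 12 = (s + 2)*(s^4 - 3*s^3 - 3*s^2 + 11*s - 6) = (s - 1)*(s + 2)*(s^3 - 2*s^2 - 5*s + 6) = (s - 1)^2*(s + 2)*(s^2 - s - 6) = (s - 3)*(s - 1)^2*(s + 2)*(s + 2)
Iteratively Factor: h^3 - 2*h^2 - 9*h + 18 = (h + 3)*(h^2 - 5*h + 6) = (h - 2)*(h + 3)*(h - 3)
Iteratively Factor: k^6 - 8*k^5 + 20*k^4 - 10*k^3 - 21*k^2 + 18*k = (k)*(k^5 - 8*k^4 + 20*k^3 - 10*k^2 - 21*k + 18) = k*(k - 1)*(k^4 - 7*k^3 + 13*k^2 + 3*k - 18) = k*(k - 3)*(k - 1)*(k^3 - 4*k^2 + k + 6) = k*(k - 3)*(k - 2)*(k - 1)*(k^2 - 2*k - 3) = k*(k - 3)*(k - 2)*(k - 1)*(k + 1)*(k - 3)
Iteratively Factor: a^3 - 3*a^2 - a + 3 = (a - 3)*(a^2 - 1) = (a - 3)*(a + 1)*(a - 1)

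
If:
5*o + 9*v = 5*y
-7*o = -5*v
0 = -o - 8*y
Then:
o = 0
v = 0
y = 0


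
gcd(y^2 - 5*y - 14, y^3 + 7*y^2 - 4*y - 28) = y + 2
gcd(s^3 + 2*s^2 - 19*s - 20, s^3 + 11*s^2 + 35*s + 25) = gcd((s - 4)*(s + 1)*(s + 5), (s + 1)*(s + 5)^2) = s^2 + 6*s + 5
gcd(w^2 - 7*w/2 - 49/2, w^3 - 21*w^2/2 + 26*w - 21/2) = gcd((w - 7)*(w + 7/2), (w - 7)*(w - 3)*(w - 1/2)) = w - 7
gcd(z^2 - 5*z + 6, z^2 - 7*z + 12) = z - 3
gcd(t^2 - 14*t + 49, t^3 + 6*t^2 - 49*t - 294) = t - 7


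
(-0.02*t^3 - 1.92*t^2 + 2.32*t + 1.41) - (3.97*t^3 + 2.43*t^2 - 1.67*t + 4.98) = -3.99*t^3 - 4.35*t^2 + 3.99*t - 3.57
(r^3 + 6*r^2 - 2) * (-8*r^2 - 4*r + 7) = -8*r^5 - 52*r^4 - 17*r^3 + 58*r^2 + 8*r - 14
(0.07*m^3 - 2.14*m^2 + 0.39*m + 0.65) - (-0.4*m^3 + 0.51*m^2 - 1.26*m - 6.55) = 0.47*m^3 - 2.65*m^2 + 1.65*m + 7.2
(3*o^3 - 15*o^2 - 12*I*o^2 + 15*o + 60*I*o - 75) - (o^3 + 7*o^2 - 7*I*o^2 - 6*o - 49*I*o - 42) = 2*o^3 - 22*o^2 - 5*I*o^2 + 21*o + 109*I*o - 33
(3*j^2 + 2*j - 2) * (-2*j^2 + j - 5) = -6*j^4 - j^3 - 9*j^2 - 12*j + 10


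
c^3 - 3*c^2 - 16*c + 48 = (c - 4)*(c - 3)*(c + 4)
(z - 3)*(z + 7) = z^2 + 4*z - 21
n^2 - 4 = (n - 2)*(n + 2)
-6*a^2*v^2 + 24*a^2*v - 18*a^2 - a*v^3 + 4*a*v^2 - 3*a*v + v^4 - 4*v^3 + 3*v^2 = (-3*a + v)*(2*a + v)*(v - 3)*(v - 1)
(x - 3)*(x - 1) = x^2 - 4*x + 3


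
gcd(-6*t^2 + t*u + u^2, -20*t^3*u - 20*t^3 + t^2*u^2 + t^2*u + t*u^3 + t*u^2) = 1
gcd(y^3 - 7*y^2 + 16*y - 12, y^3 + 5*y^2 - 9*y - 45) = y - 3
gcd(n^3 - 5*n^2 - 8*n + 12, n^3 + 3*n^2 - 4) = n^2 + n - 2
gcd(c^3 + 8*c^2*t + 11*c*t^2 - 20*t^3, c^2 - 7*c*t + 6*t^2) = -c + t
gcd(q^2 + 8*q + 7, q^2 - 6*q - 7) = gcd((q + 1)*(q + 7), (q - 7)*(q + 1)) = q + 1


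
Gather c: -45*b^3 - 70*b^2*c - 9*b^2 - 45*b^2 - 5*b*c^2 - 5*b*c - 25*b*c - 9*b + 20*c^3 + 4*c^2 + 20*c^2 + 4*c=-45*b^3 - 54*b^2 - 9*b + 20*c^3 + c^2*(24 - 5*b) + c*(-70*b^2 - 30*b + 4)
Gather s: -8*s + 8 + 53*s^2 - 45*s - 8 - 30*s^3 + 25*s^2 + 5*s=-30*s^3 + 78*s^2 - 48*s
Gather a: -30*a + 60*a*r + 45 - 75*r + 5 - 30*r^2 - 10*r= a*(60*r - 30) - 30*r^2 - 85*r + 50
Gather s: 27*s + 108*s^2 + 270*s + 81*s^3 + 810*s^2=81*s^3 + 918*s^2 + 297*s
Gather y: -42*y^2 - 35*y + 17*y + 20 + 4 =-42*y^2 - 18*y + 24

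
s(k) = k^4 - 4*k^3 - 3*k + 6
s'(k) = 4*k^3 - 12*k^2 - 3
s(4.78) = 76.85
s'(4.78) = 159.68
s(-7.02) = 3839.41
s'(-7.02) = -1978.16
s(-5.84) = 1983.42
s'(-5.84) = -1208.97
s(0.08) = 5.76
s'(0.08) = -3.07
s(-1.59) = 33.24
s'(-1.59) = -49.42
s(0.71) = 2.69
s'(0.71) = -7.62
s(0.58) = 3.59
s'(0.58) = -6.26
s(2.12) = -18.27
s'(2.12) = -18.82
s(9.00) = 3624.00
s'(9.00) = 1941.00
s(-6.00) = 2184.00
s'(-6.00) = -1299.00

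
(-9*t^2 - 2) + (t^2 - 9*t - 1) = -8*t^2 - 9*t - 3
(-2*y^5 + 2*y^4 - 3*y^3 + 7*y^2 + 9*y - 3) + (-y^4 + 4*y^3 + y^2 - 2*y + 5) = -2*y^5 + y^4 + y^3 + 8*y^2 + 7*y + 2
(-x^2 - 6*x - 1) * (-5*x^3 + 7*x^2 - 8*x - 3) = 5*x^5 + 23*x^4 - 29*x^3 + 44*x^2 + 26*x + 3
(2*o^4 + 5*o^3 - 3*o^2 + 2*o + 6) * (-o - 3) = -2*o^5 - 11*o^4 - 12*o^3 + 7*o^2 - 12*o - 18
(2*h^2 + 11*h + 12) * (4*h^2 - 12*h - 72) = 8*h^4 + 20*h^3 - 228*h^2 - 936*h - 864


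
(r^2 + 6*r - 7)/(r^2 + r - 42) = (r - 1)/(r - 6)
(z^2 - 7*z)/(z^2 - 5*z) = (z - 7)/(z - 5)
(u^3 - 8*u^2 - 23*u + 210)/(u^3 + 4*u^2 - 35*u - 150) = (u - 7)/(u + 5)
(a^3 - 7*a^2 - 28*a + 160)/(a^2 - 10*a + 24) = (a^2 - 3*a - 40)/(a - 6)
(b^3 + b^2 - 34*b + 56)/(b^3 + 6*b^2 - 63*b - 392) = (b^2 - 6*b + 8)/(b^2 - b - 56)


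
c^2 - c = c*(c - 1)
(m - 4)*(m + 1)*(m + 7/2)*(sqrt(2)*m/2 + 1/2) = sqrt(2)*m^4/2 + sqrt(2)*m^3/4 + m^3/2 - 29*sqrt(2)*m^2/4 + m^2/4 - 7*sqrt(2)*m - 29*m/4 - 7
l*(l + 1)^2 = l^3 + 2*l^2 + l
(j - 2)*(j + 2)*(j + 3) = j^3 + 3*j^2 - 4*j - 12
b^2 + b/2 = b*(b + 1/2)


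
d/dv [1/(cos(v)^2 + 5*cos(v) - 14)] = (2*cos(v) + 5)*sin(v)/(cos(v)^2 + 5*cos(v) - 14)^2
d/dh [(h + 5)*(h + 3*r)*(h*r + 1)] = r*(h + 5)*(h + 3*r) + (h + 5)*(h*r + 1) + (h + 3*r)*(h*r + 1)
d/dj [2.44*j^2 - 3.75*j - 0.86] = 4.88*j - 3.75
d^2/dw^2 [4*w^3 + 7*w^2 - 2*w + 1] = 24*w + 14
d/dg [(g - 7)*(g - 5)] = 2*g - 12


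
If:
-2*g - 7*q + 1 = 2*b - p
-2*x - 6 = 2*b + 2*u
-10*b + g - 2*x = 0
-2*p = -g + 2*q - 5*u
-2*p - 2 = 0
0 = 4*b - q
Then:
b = 26/69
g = -130/23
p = -1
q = 104/69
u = 4/3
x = -325/69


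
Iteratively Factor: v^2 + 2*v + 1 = (v + 1)*(v + 1)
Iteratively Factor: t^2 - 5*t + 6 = (t - 2)*(t - 3)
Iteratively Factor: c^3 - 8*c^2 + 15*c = (c - 5)*(c^2 - 3*c) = (c - 5)*(c - 3)*(c)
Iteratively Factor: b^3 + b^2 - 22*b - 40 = (b + 2)*(b^2 - b - 20) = (b + 2)*(b + 4)*(b - 5)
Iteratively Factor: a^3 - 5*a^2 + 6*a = (a)*(a^2 - 5*a + 6) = a*(a - 3)*(a - 2)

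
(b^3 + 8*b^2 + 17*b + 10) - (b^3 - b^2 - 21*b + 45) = 9*b^2 + 38*b - 35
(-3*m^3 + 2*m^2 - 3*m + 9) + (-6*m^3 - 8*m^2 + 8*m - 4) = -9*m^3 - 6*m^2 + 5*m + 5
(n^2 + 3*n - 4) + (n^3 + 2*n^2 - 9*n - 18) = n^3 + 3*n^2 - 6*n - 22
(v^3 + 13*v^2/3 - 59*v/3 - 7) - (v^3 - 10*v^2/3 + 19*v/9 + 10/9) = 23*v^2/3 - 196*v/9 - 73/9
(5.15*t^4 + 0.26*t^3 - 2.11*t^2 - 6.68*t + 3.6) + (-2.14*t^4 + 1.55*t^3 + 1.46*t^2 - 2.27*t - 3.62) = 3.01*t^4 + 1.81*t^3 - 0.65*t^2 - 8.95*t - 0.02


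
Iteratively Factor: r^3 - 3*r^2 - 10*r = (r + 2)*(r^2 - 5*r) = (r - 5)*(r + 2)*(r)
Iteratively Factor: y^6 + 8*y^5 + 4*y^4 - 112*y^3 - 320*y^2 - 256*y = (y - 4)*(y^5 + 12*y^4 + 52*y^3 + 96*y^2 + 64*y) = (y - 4)*(y + 4)*(y^4 + 8*y^3 + 20*y^2 + 16*y) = (y - 4)*(y + 2)*(y + 4)*(y^3 + 6*y^2 + 8*y) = (y - 4)*(y + 2)^2*(y + 4)*(y^2 + 4*y) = (y - 4)*(y + 2)^2*(y + 4)^2*(y)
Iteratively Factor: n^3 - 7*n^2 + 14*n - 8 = (n - 4)*(n^2 - 3*n + 2) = (n - 4)*(n - 2)*(n - 1)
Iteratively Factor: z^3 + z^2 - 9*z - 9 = (z + 3)*(z^2 - 2*z - 3) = (z - 3)*(z + 3)*(z + 1)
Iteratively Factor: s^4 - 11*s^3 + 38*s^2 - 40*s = (s)*(s^3 - 11*s^2 + 38*s - 40) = s*(s - 4)*(s^2 - 7*s + 10) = s*(s - 5)*(s - 4)*(s - 2)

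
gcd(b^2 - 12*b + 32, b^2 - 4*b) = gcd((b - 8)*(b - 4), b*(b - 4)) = b - 4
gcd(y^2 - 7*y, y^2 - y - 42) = y - 7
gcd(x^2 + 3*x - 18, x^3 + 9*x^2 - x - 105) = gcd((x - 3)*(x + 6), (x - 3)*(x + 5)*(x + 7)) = x - 3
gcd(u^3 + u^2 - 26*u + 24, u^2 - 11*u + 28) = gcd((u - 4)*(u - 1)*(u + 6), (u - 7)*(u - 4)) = u - 4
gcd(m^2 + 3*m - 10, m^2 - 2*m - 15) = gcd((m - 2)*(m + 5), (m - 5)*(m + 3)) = 1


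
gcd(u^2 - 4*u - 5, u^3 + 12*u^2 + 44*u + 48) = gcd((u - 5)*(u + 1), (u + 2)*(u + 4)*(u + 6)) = 1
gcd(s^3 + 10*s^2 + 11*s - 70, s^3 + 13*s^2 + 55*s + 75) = s + 5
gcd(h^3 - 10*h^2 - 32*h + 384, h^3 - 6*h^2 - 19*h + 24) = h - 8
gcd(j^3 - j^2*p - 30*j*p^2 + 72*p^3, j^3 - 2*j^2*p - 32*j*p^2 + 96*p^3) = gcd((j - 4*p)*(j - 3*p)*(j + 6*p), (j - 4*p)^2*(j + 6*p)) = -j^2 - 2*j*p + 24*p^2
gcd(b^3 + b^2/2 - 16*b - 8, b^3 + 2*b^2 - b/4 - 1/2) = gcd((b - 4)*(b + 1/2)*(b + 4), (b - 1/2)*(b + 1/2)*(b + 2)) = b + 1/2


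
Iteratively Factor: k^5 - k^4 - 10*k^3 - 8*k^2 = (k)*(k^4 - k^3 - 10*k^2 - 8*k) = k*(k + 2)*(k^3 - 3*k^2 - 4*k) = k^2*(k + 2)*(k^2 - 3*k - 4) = k^2*(k - 4)*(k + 2)*(k + 1)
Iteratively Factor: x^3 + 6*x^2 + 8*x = (x)*(x^2 + 6*x + 8) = x*(x + 4)*(x + 2)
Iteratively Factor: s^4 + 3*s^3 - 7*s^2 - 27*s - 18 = (s + 1)*(s^3 + 2*s^2 - 9*s - 18) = (s + 1)*(s + 3)*(s^2 - s - 6) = (s + 1)*(s + 2)*(s + 3)*(s - 3)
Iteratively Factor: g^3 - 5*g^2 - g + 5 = (g - 1)*(g^2 - 4*g - 5) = (g - 5)*(g - 1)*(g + 1)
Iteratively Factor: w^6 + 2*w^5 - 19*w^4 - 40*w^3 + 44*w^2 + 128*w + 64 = (w + 2)*(w^5 - 19*w^3 - 2*w^2 + 48*w + 32) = (w - 2)*(w + 2)*(w^4 + 2*w^3 - 15*w^2 - 32*w - 16) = (w - 2)*(w + 2)*(w + 4)*(w^3 - 2*w^2 - 7*w - 4) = (w - 4)*(w - 2)*(w + 2)*(w + 4)*(w^2 + 2*w + 1) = (w - 4)*(w - 2)*(w + 1)*(w + 2)*(w + 4)*(w + 1)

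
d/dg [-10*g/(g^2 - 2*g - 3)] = 10*(g^2 + 3)/(g^4 - 4*g^3 - 2*g^2 + 12*g + 9)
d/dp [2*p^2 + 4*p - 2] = 4*p + 4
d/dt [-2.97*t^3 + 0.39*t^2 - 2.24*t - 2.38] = -8.91*t^2 + 0.78*t - 2.24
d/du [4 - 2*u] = -2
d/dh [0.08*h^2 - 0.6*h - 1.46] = 0.16*h - 0.6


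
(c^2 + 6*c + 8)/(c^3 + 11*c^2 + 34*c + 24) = (c + 2)/(c^2 + 7*c + 6)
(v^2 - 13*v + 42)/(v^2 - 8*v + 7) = (v - 6)/(v - 1)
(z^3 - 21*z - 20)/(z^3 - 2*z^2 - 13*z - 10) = (z + 4)/(z + 2)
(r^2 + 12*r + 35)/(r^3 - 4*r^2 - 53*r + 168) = (r + 5)/(r^2 - 11*r + 24)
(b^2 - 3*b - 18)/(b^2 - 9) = (b - 6)/(b - 3)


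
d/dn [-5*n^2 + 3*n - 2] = 3 - 10*n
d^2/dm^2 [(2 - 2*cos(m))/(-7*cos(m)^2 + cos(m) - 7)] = 2*(441*sin(m)^4*cos(m) - 189*sin(m)^4 - 118*sin(m)^2 - 35*cos(m)/4 + 21*cos(3*m)/4 - 49*cos(5*m)/2 + 197)/(7*sin(m)^2 + cos(m) - 14)^3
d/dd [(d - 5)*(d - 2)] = 2*d - 7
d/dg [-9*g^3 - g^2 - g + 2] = -27*g^2 - 2*g - 1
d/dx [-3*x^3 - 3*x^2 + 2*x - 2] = -9*x^2 - 6*x + 2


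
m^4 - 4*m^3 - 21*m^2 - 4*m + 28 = (m - 7)*(m - 1)*(m + 2)^2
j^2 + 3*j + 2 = (j + 1)*(j + 2)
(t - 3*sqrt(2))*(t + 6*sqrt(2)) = t^2 + 3*sqrt(2)*t - 36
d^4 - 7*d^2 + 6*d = d*(d - 2)*(d - 1)*(d + 3)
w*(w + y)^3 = w^4 + 3*w^3*y + 3*w^2*y^2 + w*y^3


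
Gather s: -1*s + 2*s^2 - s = 2*s^2 - 2*s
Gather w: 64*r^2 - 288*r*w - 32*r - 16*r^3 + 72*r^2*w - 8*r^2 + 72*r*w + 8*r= -16*r^3 + 56*r^2 - 24*r + w*(72*r^2 - 216*r)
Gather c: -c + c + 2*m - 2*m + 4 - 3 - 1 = 0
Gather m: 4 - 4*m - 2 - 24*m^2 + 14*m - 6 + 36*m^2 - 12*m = 12*m^2 - 2*m - 4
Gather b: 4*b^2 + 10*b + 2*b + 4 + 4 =4*b^2 + 12*b + 8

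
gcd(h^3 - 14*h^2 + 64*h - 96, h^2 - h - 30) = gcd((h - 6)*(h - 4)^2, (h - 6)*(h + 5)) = h - 6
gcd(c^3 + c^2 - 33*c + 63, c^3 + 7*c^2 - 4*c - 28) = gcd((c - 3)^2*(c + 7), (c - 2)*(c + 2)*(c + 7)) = c + 7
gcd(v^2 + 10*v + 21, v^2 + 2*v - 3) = v + 3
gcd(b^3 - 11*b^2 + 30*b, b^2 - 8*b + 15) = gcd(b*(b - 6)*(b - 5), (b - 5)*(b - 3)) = b - 5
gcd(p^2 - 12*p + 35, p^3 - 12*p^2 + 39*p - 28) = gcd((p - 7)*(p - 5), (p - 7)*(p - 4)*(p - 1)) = p - 7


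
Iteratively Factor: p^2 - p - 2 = (p + 1)*(p - 2)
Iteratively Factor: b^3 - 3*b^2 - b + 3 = (b - 1)*(b^2 - 2*b - 3) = (b - 3)*(b - 1)*(b + 1)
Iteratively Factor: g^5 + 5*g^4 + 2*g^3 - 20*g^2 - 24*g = (g + 3)*(g^4 + 2*g^3 - 4*g^2 - 8*g) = (g + 2)*(g + 3)*(g^3 - 4*g) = g*(g + 2)*(g + 3)*(g^2 - 4) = g*(g - 2)*(g + 2)*(g + 3)*(g + 2)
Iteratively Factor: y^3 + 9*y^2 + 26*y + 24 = (y + 2)*(y^2 + 7*y + 12) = (y + 2)*(y + 4)*(y + 3)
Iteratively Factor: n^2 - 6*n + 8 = (n - 2)*(n - 4)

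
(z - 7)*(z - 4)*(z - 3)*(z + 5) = z^4 - 9*z^3 - 9*z^2 + 221*z - 420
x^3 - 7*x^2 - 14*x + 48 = (x - 8)*(x - 2)*(x + 3)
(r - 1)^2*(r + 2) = r^3 - 3*r + 2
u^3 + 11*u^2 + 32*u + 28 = (u + 2)^2*(u + 7)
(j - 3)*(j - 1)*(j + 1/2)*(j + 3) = j^4 - j^3/2 - 19*j^2/2 + 9*j/2 + 9/2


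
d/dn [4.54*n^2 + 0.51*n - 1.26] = 9.08*n + 0.51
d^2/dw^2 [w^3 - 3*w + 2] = 6*w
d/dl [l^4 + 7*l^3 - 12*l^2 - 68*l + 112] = 4*l^3 + 21*l^2 - 24*l - 68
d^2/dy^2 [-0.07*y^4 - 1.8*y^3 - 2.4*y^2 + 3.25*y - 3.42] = -0.84*y^2 - 10.8*y - 4.8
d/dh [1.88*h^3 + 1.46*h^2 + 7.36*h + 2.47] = 5.64*h^2 + 2.92*h + 7.36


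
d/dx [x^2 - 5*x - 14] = 2*x - 5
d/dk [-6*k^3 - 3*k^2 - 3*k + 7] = -18*k^2 - 6*k - 3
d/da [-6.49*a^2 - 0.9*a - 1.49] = -12.98*a - 0.9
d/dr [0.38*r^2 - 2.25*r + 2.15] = 0.76*r - 2.25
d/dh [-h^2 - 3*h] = -2*h - 3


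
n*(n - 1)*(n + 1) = n^3 - n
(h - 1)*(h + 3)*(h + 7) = h^3 + 9*h^2 + 11*h - 21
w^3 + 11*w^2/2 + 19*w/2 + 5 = (w + 1)*(w + 2)*(w + 5/2)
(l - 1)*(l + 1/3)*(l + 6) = l^3 + 16*l^2/3 - 13*l/3 - 2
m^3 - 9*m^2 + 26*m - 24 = (m - 4)*(m - 3)*(m - 2)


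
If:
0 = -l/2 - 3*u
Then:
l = -6*u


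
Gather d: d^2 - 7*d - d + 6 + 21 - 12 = d^2 - 8*d + 15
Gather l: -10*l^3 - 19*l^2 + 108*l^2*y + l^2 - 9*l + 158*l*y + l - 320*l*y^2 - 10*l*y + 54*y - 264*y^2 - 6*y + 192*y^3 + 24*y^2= -10*l^3 + l^2*(108*y - 18) + l*(-320*y^2 + 148*y - 8) + 192*y^3 - 240*y^2 + 48*y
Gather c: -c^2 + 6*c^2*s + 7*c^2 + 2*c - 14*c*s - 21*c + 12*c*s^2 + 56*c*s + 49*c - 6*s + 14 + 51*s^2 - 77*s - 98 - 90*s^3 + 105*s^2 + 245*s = c^2*(6*s + 6) + c*(12*s^2 + 42*s + 30) - 90*s^3 + 156*s^2 + 162*s - 84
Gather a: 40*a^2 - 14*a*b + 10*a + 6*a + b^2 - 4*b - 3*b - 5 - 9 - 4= 40*a^2 + a*(16 - 14*b) + b^2 - 7*b - 18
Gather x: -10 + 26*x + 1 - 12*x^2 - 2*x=-12*x^2 + 24*x - 9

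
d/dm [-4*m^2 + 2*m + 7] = 2 - 8*m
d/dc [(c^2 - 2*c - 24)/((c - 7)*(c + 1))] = 2*(-2*c^2 + 17*c - 65)/(c^4 - 12*c^3 + 22*c^2 + 84*c + 49)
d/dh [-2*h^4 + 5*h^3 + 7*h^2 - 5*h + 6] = -8*h^3 + 15*h^2 + 14*h - 5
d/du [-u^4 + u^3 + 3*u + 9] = -4*u^3 + 3*u^2 + 3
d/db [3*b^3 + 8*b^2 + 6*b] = 9*b^2 + 16*b + 6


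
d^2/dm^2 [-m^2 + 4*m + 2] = -2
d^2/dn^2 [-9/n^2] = -54/n^4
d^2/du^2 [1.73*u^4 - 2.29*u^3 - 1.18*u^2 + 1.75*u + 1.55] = 20.76*u^2 - 13.74*u - 2.36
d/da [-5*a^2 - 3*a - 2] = -10*a - 3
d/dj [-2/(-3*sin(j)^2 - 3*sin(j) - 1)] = -6*(2*sin(j) + 1)*cos(j)/(3*sin(j)^2 + 3*sin(j) + 1)^2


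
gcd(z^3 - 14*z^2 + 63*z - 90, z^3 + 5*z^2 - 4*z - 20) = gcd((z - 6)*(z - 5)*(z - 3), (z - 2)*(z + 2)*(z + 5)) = 1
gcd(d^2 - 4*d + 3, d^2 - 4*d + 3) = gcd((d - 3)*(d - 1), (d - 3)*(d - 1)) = d^2 - 4*d + 3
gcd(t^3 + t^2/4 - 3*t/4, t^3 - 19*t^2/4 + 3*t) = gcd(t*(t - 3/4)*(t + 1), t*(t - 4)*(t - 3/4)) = t^2 - 3*t/4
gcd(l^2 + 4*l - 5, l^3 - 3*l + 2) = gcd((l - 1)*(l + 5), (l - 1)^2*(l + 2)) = l - 1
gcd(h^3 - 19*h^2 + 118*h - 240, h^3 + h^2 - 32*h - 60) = h - 6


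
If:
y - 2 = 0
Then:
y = 2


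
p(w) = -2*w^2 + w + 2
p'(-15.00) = 61.00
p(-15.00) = -463.00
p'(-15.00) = 61.00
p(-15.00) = -463.00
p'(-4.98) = 20.92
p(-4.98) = -52.58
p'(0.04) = 0.84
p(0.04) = 2.04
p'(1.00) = -3.00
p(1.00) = 1.00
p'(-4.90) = 20.60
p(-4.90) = -50.92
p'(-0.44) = 2.76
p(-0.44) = 1.17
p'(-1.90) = 8.60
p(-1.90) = -7.12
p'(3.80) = -14.20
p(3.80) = -23.08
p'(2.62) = -9.48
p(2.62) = -9.11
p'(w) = 1 - 4*w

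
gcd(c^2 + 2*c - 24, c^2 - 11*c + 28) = c - 4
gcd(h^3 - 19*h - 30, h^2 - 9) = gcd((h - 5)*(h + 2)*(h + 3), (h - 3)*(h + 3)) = h + 3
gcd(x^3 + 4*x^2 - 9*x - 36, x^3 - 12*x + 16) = x + 4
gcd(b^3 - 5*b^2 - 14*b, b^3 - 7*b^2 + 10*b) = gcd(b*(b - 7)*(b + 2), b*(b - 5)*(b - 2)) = b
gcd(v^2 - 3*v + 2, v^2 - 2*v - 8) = 1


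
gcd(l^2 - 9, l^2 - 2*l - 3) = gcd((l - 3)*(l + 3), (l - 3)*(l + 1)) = l - 3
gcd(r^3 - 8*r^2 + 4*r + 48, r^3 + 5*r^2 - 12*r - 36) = r + 2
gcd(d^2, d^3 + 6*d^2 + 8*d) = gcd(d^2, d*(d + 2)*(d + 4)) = d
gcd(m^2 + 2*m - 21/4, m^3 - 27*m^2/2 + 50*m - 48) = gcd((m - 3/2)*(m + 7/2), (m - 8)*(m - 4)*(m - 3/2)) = m - 3/2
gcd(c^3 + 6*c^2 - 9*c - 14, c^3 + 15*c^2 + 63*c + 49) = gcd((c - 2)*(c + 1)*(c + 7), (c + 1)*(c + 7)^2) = c^2 + 8*c + 7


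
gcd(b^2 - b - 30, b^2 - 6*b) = b - 6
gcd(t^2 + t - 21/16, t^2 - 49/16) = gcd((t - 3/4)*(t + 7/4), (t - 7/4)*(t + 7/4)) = t + 7/4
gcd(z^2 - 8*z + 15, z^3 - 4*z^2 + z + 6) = z - 3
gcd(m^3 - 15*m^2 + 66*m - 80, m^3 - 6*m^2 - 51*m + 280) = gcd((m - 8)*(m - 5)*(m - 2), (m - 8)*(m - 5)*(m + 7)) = m^2 - 13*m + 40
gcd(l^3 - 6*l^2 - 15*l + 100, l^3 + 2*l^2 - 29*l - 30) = l - 5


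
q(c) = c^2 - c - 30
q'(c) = 2*c - 1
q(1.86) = -28.40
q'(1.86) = 2.72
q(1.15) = -29.83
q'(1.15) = 1.30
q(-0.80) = -28.56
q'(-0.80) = -2.60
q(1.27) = -29.66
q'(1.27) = 1.54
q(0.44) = -30.25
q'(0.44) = -0.12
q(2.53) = -26.13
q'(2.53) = 4.06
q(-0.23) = -29.72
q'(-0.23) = -1.46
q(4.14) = -17.00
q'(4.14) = 7.28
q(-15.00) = 210.00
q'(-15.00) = -31.00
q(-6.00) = 12.00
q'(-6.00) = -13.00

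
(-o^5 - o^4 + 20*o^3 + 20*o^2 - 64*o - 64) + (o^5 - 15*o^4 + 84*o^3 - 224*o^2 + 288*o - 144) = -16*o^4 + 104*o^3 - 204*o^2 + 224*o - 208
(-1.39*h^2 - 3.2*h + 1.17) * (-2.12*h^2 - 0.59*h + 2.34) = 2.9468*h^4 + 7.6041*h^3 - 3.845*h^2 - 8.1783*h + 2.7378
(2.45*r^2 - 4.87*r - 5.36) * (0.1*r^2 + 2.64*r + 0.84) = 0.245*r^4 + 5.981*r^3 - 11.3348*r^2 - 18.2412*r - 4.5024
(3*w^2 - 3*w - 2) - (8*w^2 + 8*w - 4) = -5*w^2 - 11*w + 2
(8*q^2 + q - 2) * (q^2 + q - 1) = 8*q^4 + 9*q^3 - 9*q^2 - 3*q + 2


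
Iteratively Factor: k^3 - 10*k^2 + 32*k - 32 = (k - 4)*(k^2 - 6*k + 8) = (k - 4)*(k - 2)*(k - 4)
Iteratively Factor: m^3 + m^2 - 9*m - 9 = (m - 3)*(m^2 + 4*m + 3) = (m - 3)*(m + 1)*(m + 3)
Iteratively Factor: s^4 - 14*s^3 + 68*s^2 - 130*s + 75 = (s - 5)*(s^3 - 9*s^2 + 23*s - 15) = (s - 5)*(s - 3)*(s^2 - 6*s + 5) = (s - 5)^2*(s - 3)*(s - 1)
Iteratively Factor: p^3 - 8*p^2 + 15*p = (p - 3)*(p^2 - 5*p) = p*(p - 3)*(p - 5)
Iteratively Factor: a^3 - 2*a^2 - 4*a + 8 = (a - 2)*(a^2 - 4) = (a - 2)*(a + 2)*(a - 2)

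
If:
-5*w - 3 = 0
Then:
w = -3/5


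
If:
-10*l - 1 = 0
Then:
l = -1/10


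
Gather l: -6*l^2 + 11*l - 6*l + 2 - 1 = -6*l^2 + 5*l + 1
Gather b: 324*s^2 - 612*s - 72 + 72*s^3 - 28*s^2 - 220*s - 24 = 72*s^3 + 296*s^2 - 832*s - 96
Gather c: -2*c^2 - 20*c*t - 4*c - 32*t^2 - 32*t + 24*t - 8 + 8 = -2*c^2 + c*(-20*t - 4) - 32*t^2 - 8*t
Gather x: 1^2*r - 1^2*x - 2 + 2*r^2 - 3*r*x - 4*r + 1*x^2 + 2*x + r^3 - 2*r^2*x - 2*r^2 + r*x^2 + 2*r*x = r^3 - 3*r + x^2*(r + 1) + x*(-2*r^2 - r + 1) - 2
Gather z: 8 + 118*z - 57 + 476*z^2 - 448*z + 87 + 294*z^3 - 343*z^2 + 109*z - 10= 294*z^3 + 133*z^2 - 221*z + 28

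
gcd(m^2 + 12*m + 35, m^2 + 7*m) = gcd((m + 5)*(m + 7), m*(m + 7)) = m + 7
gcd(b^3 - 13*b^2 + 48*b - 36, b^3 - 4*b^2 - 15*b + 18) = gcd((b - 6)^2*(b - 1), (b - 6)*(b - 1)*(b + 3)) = b^2 - 7*b + 6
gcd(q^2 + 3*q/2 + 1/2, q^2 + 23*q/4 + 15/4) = 1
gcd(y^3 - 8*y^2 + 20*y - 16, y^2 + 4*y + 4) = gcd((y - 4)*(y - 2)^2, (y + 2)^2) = 1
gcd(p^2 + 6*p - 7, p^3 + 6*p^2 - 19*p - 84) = p + 7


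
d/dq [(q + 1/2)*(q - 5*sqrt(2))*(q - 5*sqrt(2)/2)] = 3*q^2 - 15*sqrt(2)*q + q - 15*sqrt(2)/4 + 25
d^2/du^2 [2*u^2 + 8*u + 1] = 4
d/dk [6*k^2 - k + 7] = 12*k - 1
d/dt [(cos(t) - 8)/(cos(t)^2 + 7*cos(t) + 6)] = (cos(t)^2 - 16*cos(t) - 62)*sin(t)/(cos(t)^2 + 7*cos(t) + 6)^2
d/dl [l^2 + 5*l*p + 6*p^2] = 2*l + 5*p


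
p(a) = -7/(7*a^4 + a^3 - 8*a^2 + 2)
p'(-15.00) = 0.00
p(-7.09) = -0.00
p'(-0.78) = 12.64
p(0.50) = -12.44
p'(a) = -7*(-28*a^3 - 3*a^2 + 16*a)/(7*a^4 + a^3 - 8*a^2 + 2)^2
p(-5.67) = -0.00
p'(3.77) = 0.01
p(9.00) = 0.00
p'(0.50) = -82.96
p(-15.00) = 0.00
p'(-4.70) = -0.00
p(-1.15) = -3.27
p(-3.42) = -0.01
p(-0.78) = 9.32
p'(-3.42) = -0.01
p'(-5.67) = -0.00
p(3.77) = -0.01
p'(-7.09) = -0.00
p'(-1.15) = -30.84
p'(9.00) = 0.00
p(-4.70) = -0.00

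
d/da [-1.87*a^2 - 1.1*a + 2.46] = -3.74*a - 1.1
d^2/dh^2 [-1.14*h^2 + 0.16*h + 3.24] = -2.28000000000000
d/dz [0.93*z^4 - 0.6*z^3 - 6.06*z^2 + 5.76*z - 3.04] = 3.72*z^3 - 1.8*z^2 - 12.12*z + 5.76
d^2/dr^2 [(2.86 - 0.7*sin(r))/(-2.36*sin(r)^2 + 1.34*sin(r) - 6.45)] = (-3.89872*sin(r)^5 + 61.502544*sin(r)^4 + 44.596448*sin(r)^3 - 270.6287*sin(r)^2 - 14.068386*sin(r) + 88.899208)/(13.144256*sin(r)^6 - 22.389792*sin(r)^5 + 120.484608*sin(r)^4 - 124.790984*sin(r)^3 + 329.29056*sin(r)^2 - 167.24205*sin(r) + 268.336125)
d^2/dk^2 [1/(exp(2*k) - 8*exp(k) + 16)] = 4*(exp(k) + 2)*exp(k)/(exp(4*k) - 16*exp(3*k) + 96*exp(2*k) - 256*exp(k) + 256)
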